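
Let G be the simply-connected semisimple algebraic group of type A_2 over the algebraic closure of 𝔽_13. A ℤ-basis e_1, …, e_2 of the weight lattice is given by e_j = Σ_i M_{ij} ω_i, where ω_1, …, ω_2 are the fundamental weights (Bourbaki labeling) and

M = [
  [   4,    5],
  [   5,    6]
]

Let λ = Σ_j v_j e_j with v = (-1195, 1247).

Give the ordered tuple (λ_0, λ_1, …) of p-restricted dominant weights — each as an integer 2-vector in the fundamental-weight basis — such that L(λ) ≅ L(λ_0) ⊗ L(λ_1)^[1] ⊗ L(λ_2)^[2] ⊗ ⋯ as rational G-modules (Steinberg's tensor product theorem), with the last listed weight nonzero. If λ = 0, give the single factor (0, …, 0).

ω-coordinates c = M·v, v = (-1195, 1247):
  c_1 = (4)·(-1195) + 5·1247 = 1455
  c_2 = (5)·(-1195) + 6·1247 = 1507
p = 13; digits c_i = Σ_j d_{ij}·13^j, 0 ≤ d_{ij} < 13:
  c_1 = 1455 = 12·13^0 + 7·13^1 + 8·13^2
  c_2 = 1507 = 12·13^0 + 11·13^1 + 8·13^2
Factor λ_0 = (12, 12)
Factor λ_1 = (7, 11)
Factor λ_2 = (8, 8)

((12, 12), (7, 11), (8, 8))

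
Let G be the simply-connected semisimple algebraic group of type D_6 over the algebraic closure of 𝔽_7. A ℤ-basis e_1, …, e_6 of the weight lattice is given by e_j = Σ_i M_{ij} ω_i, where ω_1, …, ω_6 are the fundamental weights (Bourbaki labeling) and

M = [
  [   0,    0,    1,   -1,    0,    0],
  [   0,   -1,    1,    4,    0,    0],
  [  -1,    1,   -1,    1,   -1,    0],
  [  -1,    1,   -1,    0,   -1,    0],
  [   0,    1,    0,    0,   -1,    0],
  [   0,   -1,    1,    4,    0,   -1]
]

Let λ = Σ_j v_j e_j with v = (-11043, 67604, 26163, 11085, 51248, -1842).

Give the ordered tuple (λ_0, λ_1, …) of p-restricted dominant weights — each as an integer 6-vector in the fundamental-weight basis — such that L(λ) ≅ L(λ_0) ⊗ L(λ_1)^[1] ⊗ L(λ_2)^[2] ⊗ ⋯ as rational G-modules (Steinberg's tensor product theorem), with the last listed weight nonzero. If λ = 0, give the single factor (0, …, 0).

ω-coordinates c = M·v, v = (-11043, 67604, 26163, 11085, 51248, -1842):
  c_1 = (0)·(-11043) + 0·67604 + 1·26163 + (-1)·(11085) + 0·51248 + (0)·(-1842) = 15078
  c_2 = (0)·(-11043) + (-1)·(67604) + 1·26163 + 4·11085 + 0·51248 + (0)·(-1842) = 2899
  c_3 = (-1)·(-11043) + 1·67604 + (-1)·(26163) + 1·11085 + (-1)·(51248) + (0)·(-1842) = 12321
  c_4 = (-1)·(-11043) + 1·67604 + (-1)·(26163) + 0·11085 + (-1)·(51248) + (0)·(-1842) = 1236
  c_5 = (0)·(-11043) + 1·67604 + 0·26163 + 0·11085 + (-1)·(51248) + (0)·(-1842) = 16356
  c_6 = (0)·(-11043) + (-1)·(67604) + 1·26163 + 4·11085 + 0·51248 + (-1)·(-1842) = 4741
Writing each c_i in base p = 7:
  c_1 = 15078 = 0·7^0 + 5·7^1 + 6·7^2 + 1·7^3 + 6·7^4
  c_2 = 2899 = 1·7^0 + 1·7^1 + 3·7^2 + 1·7^3 + 1·7^4
  c_3 = 12321 = 1·7^0 + 3·7^1 + 6·7^2 + 0·7^3 + 5·7^4
  c_4 = 1236 = 4·7^0 + 1·7^1 + 4·7^2 + 3·7^3
  c_5 = 16356 = 4·7^0 + 5·7^1 + 4·7^2 + 5·7^3 + 6·7^4
  c_6 = 4741 = 2·7^0 + 5·7^1 + 5·7^2 + 6·7^3 + 1·7^4
λ_0 = (0, 1, 1, 4, 4, 2)
λ_1 = (5, 1, 3, 1, 5, 5)
λ_2 = (6, 3, 6, 4, 4, 5)
λ_3 = (1, 1, 0, 3, 5, 6)
λ_4 = (6, 1, 5, 0, 6, 1)

((0, 1, 1, 4, 4, 2), (5, 1, 3, 1, 5, 5), (6, 3, 6, 4, 4, 5), (1, 1, 0, 3, 5, 6), (6, 1, 5, 0, 6, 1))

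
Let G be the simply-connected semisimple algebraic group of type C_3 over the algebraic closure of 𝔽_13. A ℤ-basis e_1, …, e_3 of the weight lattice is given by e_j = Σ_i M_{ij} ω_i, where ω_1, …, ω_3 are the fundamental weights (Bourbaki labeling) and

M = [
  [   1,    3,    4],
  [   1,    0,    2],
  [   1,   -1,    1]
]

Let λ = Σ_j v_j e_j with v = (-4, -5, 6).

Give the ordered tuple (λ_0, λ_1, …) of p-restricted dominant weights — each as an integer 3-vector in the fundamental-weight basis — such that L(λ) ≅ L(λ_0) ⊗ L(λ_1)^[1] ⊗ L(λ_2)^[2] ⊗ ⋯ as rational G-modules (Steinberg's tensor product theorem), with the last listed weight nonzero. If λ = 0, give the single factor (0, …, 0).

Change of basis e → ω: c = M·v where v = (-4, -5, 6):
  c_1 = (1)·(-4) + (3)·(-5) + 4·6 = 5
  c_2 = (1)·(-4) + (0)·(-5) + 2·6 = 8
  c_3 = (1)·(-4) + (-1)·(-5) + 1·6 = 7
Expand coordinatewise in base 13:
  c_1 = 5 = 5·13^0
  c_2 = 8 = 8·13^0
  c_3 = 7 = 7·13^0
p-restricted factor λ_0 = (5, 8, 7)

((5, 8, 7),)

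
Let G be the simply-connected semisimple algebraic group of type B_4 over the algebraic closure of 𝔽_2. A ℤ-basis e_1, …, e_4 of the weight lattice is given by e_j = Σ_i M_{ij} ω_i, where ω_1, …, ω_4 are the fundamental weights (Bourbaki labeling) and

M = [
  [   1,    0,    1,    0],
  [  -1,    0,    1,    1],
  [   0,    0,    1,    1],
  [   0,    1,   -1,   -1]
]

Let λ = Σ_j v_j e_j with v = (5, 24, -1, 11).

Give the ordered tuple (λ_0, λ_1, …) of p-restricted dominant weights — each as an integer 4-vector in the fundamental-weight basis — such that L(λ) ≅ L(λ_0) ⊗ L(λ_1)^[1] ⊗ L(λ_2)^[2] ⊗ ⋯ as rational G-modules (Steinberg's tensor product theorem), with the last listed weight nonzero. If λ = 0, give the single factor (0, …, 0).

Compute c_i = Σ_j M_{ij} v_j with v = (5, 24, -1, 11):
  c_1 = 1*5 + 0*24 + 1*-1 + 0*11 = 4
  c_2 = -1*5 + 0*24 + 1*-1 + 1*11 = 5
  c_3 = 0*5 + 0*24 + 1*-1 + 1*11 = 10
  c_4 = 0*5 + 1*24 + -1*-1 + -1*11 = 14
Base-2 expansion of each c_i:
  c_1 = 4 = 0·2^0 + 0·2^1 + 1·2^2
  c_2 = 5 = 1·2^0 + 0·2^1 + 1·2^2
  c_3 = 10 = 0·2^0 + 1·2^1 + 0·2^2 + 1·2^3
  c_4 = 14 = 0·2^0 + 1·2^1 + 1·2^2 + 1·2^3
Factor λ_0 = (0, 1, 0, 0)
Factor λ_1 = (0, 0, 1, 1)
Factor λ_2 = (1, 1, 0, 1)
Factor λ_3 = (0, 0, 1, 1)

((0, 1, 0, 0), (0, 0, 1, 1), (1, 1, 0, 1), (0, 0, 1, 1))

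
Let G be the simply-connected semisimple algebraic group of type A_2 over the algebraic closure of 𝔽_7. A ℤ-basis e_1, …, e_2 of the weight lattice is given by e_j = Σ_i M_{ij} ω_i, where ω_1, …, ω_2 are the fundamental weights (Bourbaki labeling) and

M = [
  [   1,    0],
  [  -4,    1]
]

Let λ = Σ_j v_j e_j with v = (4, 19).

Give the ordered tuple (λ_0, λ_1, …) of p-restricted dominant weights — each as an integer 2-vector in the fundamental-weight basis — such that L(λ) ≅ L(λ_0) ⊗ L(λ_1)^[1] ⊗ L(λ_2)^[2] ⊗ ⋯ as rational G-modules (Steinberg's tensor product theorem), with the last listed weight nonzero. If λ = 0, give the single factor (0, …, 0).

((4, 3),)

Change of basis e → ω: c = M·v where v = (4, 19):
  c_1 = 1*4 + 0*19 = 4
  c_2 = -4*4 + 1*19 = 3
Writing each c_i in base p = 7:
  c_1 = 4 = 4·7^0
  c_2 = 3 = 3·7^0
Factor λ_0 = (4, 3)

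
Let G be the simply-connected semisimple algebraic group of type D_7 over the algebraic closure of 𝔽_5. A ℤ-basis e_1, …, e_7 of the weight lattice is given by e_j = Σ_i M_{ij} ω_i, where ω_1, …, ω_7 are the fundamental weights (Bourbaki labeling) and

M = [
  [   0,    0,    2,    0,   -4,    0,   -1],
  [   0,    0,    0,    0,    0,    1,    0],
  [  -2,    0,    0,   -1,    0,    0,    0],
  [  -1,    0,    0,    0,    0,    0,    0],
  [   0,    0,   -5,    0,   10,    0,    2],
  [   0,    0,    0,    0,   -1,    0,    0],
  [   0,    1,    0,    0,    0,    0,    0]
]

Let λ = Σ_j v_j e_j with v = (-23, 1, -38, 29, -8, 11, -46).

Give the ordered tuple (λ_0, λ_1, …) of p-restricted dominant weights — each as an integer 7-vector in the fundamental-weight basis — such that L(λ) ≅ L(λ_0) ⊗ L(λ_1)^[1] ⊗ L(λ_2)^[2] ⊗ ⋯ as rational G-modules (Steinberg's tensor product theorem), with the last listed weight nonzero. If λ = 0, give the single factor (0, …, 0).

((2, 1, 2, 3, 3, 3, 1), (0, 2, 3, 4, 3, 1, 0))

ω-coordinates c = M·v, v = (-23, 1, -38, 29, -8, 11, -46):
  c_1 = (0)·(-23) + (0)·(1) + (2)·(-38) + (0)·(29) + (-4)·(-8) + (0)·(11) + (-1)·(-46) = 2
  c_2 = (0)·(-23) + (0)·(1) + (0)·(-38) + (0)·(29) + (0)·(-8) + (1)·(11) + (0)·(-46) = 11
  c_3 = (-2)·(-23) + (0)·(1) + (0)·(-38) + (-1)·(29) + (0)·(-8) + (0)·(11) + (0)·(-46) = 17
  c_4 = (-1)·(-23) + (0)·(1) + (0)·(-38) + (0)·(29) + (0)·(-8) + (0)·(11) + (0)·(-46) = 23
  c_5 = (0)·(-23) + (0)·(1) + (-5)·(-38) + (0)·(29) + (10)·(-8) + (0)·(11) + (2)·(-46) = 18
  c_6 = (0)·(-23) + (0)·(1) + (0)·(-38) + (0)·(29) + (-1)·(-8) + (0)·(11) + (0)·(-46) = 8
  c_7 = (0)·(-23) + (1)·(1) + (0)·(-38) + (0)·(29) + (0)·(-8) + (0)·(11) + (0)·(-46) = 1
Expand coordinatewise in base 5:
  c_1 = 2 = 2·5^0
  c_2 = 11 = 1·5^0 + 2·5^1
  c_3 = 17 = 2·5^0 + 3·5^1
  c_4 = 23 = 3·5^0 + 4·5^1
  c_5 = 18 = 3·5^0 + 3·5^1
  c_6 = 8 = 3·5^0 + 1·5^1
  c_7 = 1 = 1·5^0
p-restricted factor λ_0 = (2, 1, 2, 3, 3, 3, 1)
p-restricted factor λ_1 = (0, 2, 3, 4, 3, 1, 0)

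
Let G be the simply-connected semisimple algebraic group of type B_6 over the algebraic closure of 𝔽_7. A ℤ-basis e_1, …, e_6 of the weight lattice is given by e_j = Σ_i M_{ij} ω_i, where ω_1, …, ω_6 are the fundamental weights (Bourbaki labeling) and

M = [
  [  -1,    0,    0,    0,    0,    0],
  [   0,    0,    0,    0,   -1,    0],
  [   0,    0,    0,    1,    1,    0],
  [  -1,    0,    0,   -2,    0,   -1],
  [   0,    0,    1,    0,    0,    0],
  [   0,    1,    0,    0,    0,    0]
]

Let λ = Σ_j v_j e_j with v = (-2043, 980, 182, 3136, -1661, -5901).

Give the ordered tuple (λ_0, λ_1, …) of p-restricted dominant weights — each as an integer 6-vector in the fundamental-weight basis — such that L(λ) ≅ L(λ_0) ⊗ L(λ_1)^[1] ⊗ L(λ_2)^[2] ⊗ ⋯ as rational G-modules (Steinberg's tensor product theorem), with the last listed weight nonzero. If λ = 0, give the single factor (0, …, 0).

ω-coordinates c = M·v, v = (-2043, 980, 182, 3136, -1661, -5901):
  c_1 = -1*-2043 + 0*980 + 0*182 + 0*3136 + 0*-1661 + 0*-5901 = 2043
  c_2 = 0*-2043 + 0*980 + 0*182 + 0*3136 + -1*-1661 + 0*-5901 = 1661
  c_3 = 0*-2043 + 0*980 + 0*182 + 1*3136 + 1*-1661 + 0*-5901 = 1475
  c_4 = -1*-2043 + 0*980 + 0*182 + -2*3136 + 0*-1661 + -1*-5901 = 1672
  c_5 = 0*-2043 + 0*980 + 1*182 + 0*3136 + 0*-1661 + 0*-5901 = 182
  c_6 = 0*-2043 + 1*980 + 0*182 + 0*3136 + 0*-1661 + 0*-5901 = 980
Expand coordinatewise in base 7:
  c_1 = 2043 = 6·7^0 + 4·7^1 + 6·7^2 + 5·7^3
  c_2 = 1661 = 2·7^0 + 6·7^1 + 5·7^2 + 4·7^3
  c_3 = 1475 = 5·7^0 + 0·7^1 + 2·7^2 + 4·7^3
  c_4 = 1672 = 6·7^0 + 0·7^1 + 6·7^2 + 4·7^3
  c_5 = 182 = 0·7^0 + 5·7^1 + 3·7^2
  c_6 = 980 = 0·7^0 + 0·7^1 + 6·7^2 + 2·7^3
λ_0 = (6, 2, 5, 6, 0, 0)
λ_1 = (4, 6, 0, 0, 5, 0)
λ_2 = (6, 5, 2, 6, 3, 6)
λ_3 = (5, 4, 4, 4, 0, 2)

((6, 2, 5, 6, 0, 0), (4, 6, 0, 0, 5, 0), (6, 5, 2, 6, 3, 6), (5, 4, 4, 4, 0, 2))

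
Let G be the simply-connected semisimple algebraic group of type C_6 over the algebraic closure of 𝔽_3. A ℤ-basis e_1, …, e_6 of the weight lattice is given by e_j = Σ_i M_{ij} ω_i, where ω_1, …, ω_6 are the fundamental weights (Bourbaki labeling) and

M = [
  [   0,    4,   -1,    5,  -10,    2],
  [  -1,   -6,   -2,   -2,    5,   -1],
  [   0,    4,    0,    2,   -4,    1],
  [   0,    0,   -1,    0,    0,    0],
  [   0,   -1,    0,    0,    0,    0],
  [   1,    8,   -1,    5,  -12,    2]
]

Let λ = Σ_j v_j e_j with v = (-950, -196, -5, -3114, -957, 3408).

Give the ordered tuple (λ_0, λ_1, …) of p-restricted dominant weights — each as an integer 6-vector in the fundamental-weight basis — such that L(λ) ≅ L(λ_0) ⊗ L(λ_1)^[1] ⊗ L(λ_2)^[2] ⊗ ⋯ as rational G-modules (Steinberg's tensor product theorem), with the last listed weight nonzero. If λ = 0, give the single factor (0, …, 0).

ω-coordinates c = M·v, v = (-950, -196, -5, -3114, -957, 3408):
  c_1 = 0*-950 + 4*-196 + -1*-5 + 5*-3114 + -10*-957 + 2*3408 = 37
  c_2 = -1*-950 + -6*-196 + -2*-5 + -2*-3114 + 5*-957 + -1*3408 = 171
  c_3 = 0*-950 + 4*-196 + 0*-5 + 2*-3114 + -4*-957 + 1*3408 = 224
  c_4 = 0*-950 + 0*-196 + -1*-5 + 0*-3114 + 0*-957 + 0*3408 = 5
  c_5 = 0*-950 + -1*-196 + 0*-5 + 0*-3114 + 0*-957 + 0*3408 = 196
  c_6 = 1*-950 + 8*-196 + -1*-5 + 5*-3114 + -12*-957 + 2*3408 = 217
p = 3; digits c_i = Σ_j d_{ij}·3^j, 0 ≤ d_{ij} < 3:
  c_1 = 37 = 1·3^0 + 0·3^1 + 1·3^2 + 1·3^3
  c_2 = 171 = 0·3^0 + 0·3^1 + 1·3^2 + 0·3^3 + 2·3^4
  c_3 = 224 = 2·3^0 + 2·3^1 + 0·3^2 + 2·3^3 + 2·3^4
  c_4 = 5 = 2·3^0 + 1·3^1
  c_5 = 196 = 1·3^0 + 2·3^1 + 0·3^2 + 1·3^3 + 2·3^4
  c_6 = 217 = 1·3^0 + 0·3^1 + 0·3^2 + 2·3^3 + 2·3^4
λ_0 = (1, 0, 2, 2, 1, 1)
λ_1 = (0, 0, 2, 1, 2, 0)
λ_2 = (1, 1, 0, 0, 0, 0)
λ_3 = (1, 0, 2, 0, 1, 2)
λ_4 = (0, 2, 2, 0, 2, 2)

((1, 0, 2, 2, 1, 1), (0, 0, 2, 1, 2, 0), (1, 1, 0, 0, 0, 0), (1, 0, 2, 0, 1, 2), (0, 2, 2, 0, 2, 2))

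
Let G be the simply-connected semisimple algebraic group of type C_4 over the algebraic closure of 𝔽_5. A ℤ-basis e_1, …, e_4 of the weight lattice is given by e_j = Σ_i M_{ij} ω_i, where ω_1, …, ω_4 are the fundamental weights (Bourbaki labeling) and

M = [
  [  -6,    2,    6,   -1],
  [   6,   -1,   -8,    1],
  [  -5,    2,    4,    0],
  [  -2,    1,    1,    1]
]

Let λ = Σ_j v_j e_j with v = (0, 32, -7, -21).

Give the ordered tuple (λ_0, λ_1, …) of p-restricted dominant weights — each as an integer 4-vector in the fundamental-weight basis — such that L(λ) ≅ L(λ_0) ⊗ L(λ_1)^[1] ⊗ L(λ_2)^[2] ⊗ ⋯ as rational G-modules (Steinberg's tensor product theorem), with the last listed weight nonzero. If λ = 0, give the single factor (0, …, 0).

Change of basis e → ω: c = M·v where v = (0, 32, -7, -21):
  c_1 = -6*0 + 2*32 + 6*-7 + -1*-21 = 43
  c_2 = 6*0 + -1*32 + -8*-7 + 1*-21 = 3
  c_3 = -5*0 + 2*32 + 4*-7 + 0*-21 = 36
  c_4 = -2*0 + 1*32 + 1*-7 + 1*-21 = 4
Expand coordinatewise in base 5:
  c_1 = 43 = 3·5^0 + 3·5^1 + 1·5^2
  c_2 = 3 = 3·5^0
  c_3 = 36 = 1·5^0 + 2·5^1 + 1·5^2
  c_4 = 4 = 4·5^0
p-restricted factor λ_0 = (3, 3, 1, 4)
p-restricted factor λ_1 = (3, 0, 2, 0)
p-restricted factor λ_2 = (1, 0, 1, 0)

((3, 3, 1, 4), (3, 0, 2, 0), (1, 0, 1, 0))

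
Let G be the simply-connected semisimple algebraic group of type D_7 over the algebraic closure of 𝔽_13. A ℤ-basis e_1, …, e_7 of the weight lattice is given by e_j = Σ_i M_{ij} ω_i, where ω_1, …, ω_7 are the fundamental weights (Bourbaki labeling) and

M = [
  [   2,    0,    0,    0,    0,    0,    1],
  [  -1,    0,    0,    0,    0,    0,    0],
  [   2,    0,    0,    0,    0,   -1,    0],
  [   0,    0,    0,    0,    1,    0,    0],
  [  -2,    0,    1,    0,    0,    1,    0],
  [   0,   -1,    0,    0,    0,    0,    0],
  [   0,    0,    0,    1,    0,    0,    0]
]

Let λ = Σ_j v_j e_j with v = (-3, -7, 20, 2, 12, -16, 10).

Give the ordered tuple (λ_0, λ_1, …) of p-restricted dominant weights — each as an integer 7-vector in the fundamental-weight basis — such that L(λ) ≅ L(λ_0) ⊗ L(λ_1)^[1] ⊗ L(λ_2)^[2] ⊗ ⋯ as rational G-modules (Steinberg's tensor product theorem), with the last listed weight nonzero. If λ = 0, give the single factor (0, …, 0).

((4, 3, 10, 12, 10, 7, 2),)

In the fundamental-weight basis, λ has coordinates c = M·v (v = (-3, -7, 20, 2, 12, -16, 10)):
  c_1 = (2)·(-3) + (0)·(-7) + (0)·(20) + (0)·(2) + (0)·(12) + (0)·(-16) + (1)·(10) = 4
  c_2 = (-1)·(-3) + (0)·(-7) + (0)·(20) + (0)·(2) + (0)·(12) + (0)·(-16) + (0)·(10) = 3
  c_3 = (2)·(-3) + (0)·(-7) + (0)·(20) + (0)·(2) + (0)·(12) + (-1)·(-16) + (0)·(10) = 10
  c_4 = (0)·(-3) + (0)·(-7) + (0)·(20) + (0)·(2) + (1)·(12) + (0)·(-16) + (0)·(10) = 12
  c_5 = (-2)·(-3) + (0)·(-7) + (1)·(20) + (0)·(2) + (0)·(12) + (1)·(-16) + (0)·(10) = 10
  c_6 = (0)·(-3) + (-1)·(-7) + (0)·(20) + (0)·(2) + (0)·(12) + (0)·(-16) + (0)·(10) = 7
  c_7 = (0)·(-3) + (0)·(-7) + (0)·(20) + (1)·(2) + (0)·(12) + (0)·(-16) + (0)·(10) = 2
Base-13 expansion of each c_i:
  c_1 = 4 = 4·13^0
  c_2 = 3 = 3·13^0
  c_3 = 10 = 10·13^0
  c_4 = 12 = 12·13^0
  c_5 = 10 = 10·13^0
  c_6 = 7 = 7·13^0
  c_7 = 2 = 2·13^0
p-restricted factor λ_0 = (4, 3, 10, 12, 10, 7, 2)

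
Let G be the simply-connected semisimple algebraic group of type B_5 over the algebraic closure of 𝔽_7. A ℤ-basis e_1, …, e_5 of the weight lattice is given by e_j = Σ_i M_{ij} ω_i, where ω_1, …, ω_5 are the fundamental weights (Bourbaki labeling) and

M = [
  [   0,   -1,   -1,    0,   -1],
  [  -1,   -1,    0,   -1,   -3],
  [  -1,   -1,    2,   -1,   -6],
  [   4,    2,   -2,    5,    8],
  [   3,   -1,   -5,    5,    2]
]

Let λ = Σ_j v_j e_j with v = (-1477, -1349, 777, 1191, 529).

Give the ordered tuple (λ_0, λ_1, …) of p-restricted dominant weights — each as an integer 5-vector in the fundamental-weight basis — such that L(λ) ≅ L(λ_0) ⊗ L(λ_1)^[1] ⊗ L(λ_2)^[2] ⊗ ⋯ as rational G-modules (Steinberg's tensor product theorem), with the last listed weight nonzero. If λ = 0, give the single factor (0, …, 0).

((1, 6, 1, 6, 4), (6, 6, 2, 3, 6))

Converting to the ω-basis (c_i = row i of M dotted with v = (-1477, -1349, 777, 1191, 529)):
  c_1 = 0*-1477 + -1*-1349 + -1*777 + 0*1191 + -1*529 = 43
  c_2 = -1*-1477 + -1*-1349 + 0*777 + -1*1191 + -3*529 = 48
  c_3 = -1*-1477 + -1*-1349 + 2*777 + -1*1191 + -6*529 = 15
  c_4 = 4*-1477 + 2*-1349 + -2*777 + 5*1191 + 8*529 = 27
  c_5 = 3*-1477 + -1*-1349 + -5*777 + 5*1191 + 2*529 = 46
Base-7 expansion of each c_i:
  c_1 = 43 = 1·7^0 + 6·7^1
  c_2 = 48 = 6·7^0 + 6·7^1
  c_3 = 15 = 1·7^0 + 2·7^1
  c_4 = 27 = 6·7^0 + 3·7^1
  c_5 = 46 = 4·7^0 + 6·7^1
Factor λ_0 = (1, 6, 1, 6, 4)
Factor λ_1 = (6, 6, 2, 3, 6)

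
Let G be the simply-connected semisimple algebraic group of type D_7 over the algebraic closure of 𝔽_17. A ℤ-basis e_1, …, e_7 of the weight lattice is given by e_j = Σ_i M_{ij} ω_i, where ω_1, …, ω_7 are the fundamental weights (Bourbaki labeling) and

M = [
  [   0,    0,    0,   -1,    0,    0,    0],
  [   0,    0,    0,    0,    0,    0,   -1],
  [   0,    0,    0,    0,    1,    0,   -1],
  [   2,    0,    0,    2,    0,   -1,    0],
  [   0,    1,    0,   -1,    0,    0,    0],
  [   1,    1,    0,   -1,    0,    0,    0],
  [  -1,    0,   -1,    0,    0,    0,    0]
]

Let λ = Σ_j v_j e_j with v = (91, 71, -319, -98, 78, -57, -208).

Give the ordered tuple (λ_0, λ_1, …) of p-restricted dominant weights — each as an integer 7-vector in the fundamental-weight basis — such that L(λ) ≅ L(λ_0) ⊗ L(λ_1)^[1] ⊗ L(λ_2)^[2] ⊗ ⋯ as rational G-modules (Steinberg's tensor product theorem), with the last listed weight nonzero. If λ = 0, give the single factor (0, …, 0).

Change of basis e → ω: c = M·v where v = (91, 71, -319, -98, 78, -57, -208):
  c_1 = 0*91 + 0*71 + 0*-319 + -1*-98 + 0*78 + 0*-57 + 0*-208 = 98
  c_2 = 0*91 + 0*71 + 0*-319 + 0*-98 + 0*78 + 0*-57 + -1*-208 = 208
  c_3 = 0*91 + 0*71 + 0*-319 + 0*-98 + 1*78 + 0*-57 + -1*-208 = 286
  c_4 = 2*91 + 0*71 + 0*-319 + 2*-98 + 0*78 + -1*-57 + 0*-208 = 43
  c_5 = 0*91 + 1*71 + 0*-319 + -1*-98 + 0*78 + 0*-57 + 0*-208 = 169
  c_6 = 1*91 + 1*71 + 0*-319 + -1*-98 + 0*78 + 0*-57 + 0*-208 = 260
  c_7 = -1*91 + 0*71 + -1*-319 + 0*-98 + 0*78 + 0*-57 + 0*-208 = 228
p = 17; digits c_i = Σ_j d_{ij}·17^j, 0 ≤ d_{ij} < 17:
  c_1 = 98 = 13·17^0 + 5·17^1
  c_2 = 208 = 4·17^0 + 12·17^1
  c_3 = 286 = 14·17^0 + 16·17^1
  c_4 = 43 = 9·17^0 + 2·17^1
  c_5 = 169 = 16·17^0 + 9·17^1
  c_6 = 260 = 5·17^0 + 15·17^1
  c_7 = 228 = 7·17^0 + 13·17^1
λ_0 = (13, 4, 14, 9, 16, 5, 7)
λ_1 = (5, 12, 16, 2, 9, 15, 13)

((13, 4, 14, 9, 16, 5, 7), (5, 12, 16, 2, 9, 15, 13))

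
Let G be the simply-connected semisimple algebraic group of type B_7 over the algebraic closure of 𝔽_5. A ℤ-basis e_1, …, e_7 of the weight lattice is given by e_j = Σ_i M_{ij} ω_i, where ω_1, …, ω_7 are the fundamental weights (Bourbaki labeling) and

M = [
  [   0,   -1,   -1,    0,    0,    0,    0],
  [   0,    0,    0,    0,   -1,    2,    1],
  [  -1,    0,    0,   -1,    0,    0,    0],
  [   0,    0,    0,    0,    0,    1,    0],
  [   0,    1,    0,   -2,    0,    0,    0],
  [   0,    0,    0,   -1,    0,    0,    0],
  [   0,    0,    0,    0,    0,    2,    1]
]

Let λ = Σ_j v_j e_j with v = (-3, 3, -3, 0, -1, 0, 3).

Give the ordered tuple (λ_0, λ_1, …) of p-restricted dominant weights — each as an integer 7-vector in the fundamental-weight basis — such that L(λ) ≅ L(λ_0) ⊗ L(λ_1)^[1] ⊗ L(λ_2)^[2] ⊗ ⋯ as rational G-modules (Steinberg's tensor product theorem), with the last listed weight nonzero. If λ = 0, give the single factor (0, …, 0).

ω-coordinates c = M·v, v = (-3, 3, -3, 0, -1, 0, 3):
  c_1 = (0)·(-3) + (-1)·(3) + (-1)·(-3) + (0)·(0) + (0)·(-1) + (0)·(0) + (0)·(3) = 0
  c_2 = (0)·(-3) + (0)·(3) + (0)·(-3) + (0)·(0) + (-1)·(-1) + (2)·(0) + (1)·(3) = 4
  c_3 = (-1)·(-3) + (0)·(3) + (0)·(-3) + (-1)·(0) + (0)·(-1) + (0)·(0) + (0)·(3) = 3
  c_4 = (0)·(-3) + (0)·(3) + (0)·(-3) + (0)·(0) + (0)·(-1) + (1)·(0) + (0)·(3) = 0
  c_5 = (0)·(-3) + (1)·(3) + (0)·(-3) + (-2)·(0) + (0)·(-1) + (0)·(0) + (0)·(3) = 3
  c_6 = (0)·(-3) + (0)·(3) + (0)·(-3) + (-1)·(0) + (0)·(-1) + (0)·(0) + (0)·(3) = 0
  c_7 = (0)·(-3) + (0)·(3) + (0)·(-3) + (0)·(0) + (0)·(-1) + (2)·(0) + (1)·(3) = 3
Writing each c_i in base p = 5:
  c_1 = 0
  c_2 = 4 = 4·5^0
  c_3 = 3 = 3·5^0
  c_4 = 0
  c_5 = 3 = 3·5^0
  c_6 = 0
  c_7 = 3 = 3·5^0
p-restricted factor λ_0 = (0, 4, 3, 0, 3, 0, 3)

((0, 4, 3, 0, 3, 0, 3),)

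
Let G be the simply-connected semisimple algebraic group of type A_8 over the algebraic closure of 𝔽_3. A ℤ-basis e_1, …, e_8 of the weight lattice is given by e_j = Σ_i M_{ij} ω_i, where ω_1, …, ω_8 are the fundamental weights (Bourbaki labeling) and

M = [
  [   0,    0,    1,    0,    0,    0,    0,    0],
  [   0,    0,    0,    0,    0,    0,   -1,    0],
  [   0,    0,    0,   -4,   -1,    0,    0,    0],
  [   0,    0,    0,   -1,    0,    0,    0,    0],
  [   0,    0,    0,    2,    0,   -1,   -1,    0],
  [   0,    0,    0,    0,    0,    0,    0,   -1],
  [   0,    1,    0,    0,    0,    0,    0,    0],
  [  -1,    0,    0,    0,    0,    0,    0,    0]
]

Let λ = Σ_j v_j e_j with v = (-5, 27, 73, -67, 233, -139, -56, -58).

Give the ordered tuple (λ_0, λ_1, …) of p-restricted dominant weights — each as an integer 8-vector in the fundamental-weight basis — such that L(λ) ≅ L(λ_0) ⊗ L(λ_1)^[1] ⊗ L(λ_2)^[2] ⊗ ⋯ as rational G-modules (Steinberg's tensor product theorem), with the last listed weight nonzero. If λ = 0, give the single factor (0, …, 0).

((1, 2, 2, 1, 1, 1, 0, 2), (0, 0, 2, 1, 2, 1, 0, 1), (2, 0, 0, 1, 0, 0, 0, 0), (2, 2, 1, 2, 2, 2, 1, 0))

Change of basis e → ω: c = M·v where v = (-5, 27, 73, -67, 233, -139, -56, -58):
  c_1 = (0)·(-5) + (0)·(27) + (1)·(73) + (0)·(-67) + (0)·(233) + (0)·(-139) + (0)·(-56) + (0)·(-58) = 73
  c_2 = (0)·(-5) + (0)·(27) + (0)·(73) + (0)·(-67) + (0)·(233) + (0)·(-139) + (-1)·(-56) + (0)·(-58) = 56
  c_3 = (0)·(-5) + (0)·(27) + (0)·(73) + (-4)·(-67) + (-1)·(233) + (0)·(-139) + (0)·(-56) + (0)·(-58) = 35
  c_4 = (0)·(-5) + (0)·(27) + (0)·(73) + (-1)·(-67) + (0)·(233) + (0)·(-139) + (0)·(-56) + (0)·(-58) = 67
  c_5 = (0)·(-5) + (0)·(27) + (0)·(73) + (2)·(-67) + (0)·(233) + (-1)·(-139) + (-1)·(-56) + (0)·(-58) = 61
  c_6 = (0)·(-5) + (0)·(27) + (0)·(73) + (0)·(-67) + (0)·(233) + (0)·(-139) + (0)·(-56) + (-1)·(-58) = 58
  c_7 = (0)·(-5) + (1)·(27) + (0)·(73) + (0)·(-67) + (0)·(233) + (0)·(-139) + (0)·(-56) + (0)·(-58) = 27
  c_8 = (-1)·(-5) + (0)·(27) + (0)·(73) + (0)·(-67) + (0)·(233) + (0)·(-139) + (0)·(-56) + (0)·(-58) = 5
Expand coordinatewise in base 3:
  c_1 = 73 = 1·3^0 + 0·3^1 + 2·3^2 + 2·3^3
  c_2 = 56 = 2·3^0 + 0·3^1 + 0·3^2 + 2·3^3
  c_3 = 35 = 2·3^0 + 2·3^1 + 0·3^2 + 1·3^3
  c_4 = 67 = 1·3^0 + 1·3^1 + 1·3^2 + 2·3^3
  c_5 = 61 = 1·3^0 + 2·3^1 + 0·3^2 + 2·3^3
  c_6 = 58 = 1·3^0 + 1·3^1 + 0·3^2 + 2·3^3
  c_7 = 27 = 0·3^0 + 0·3^1 + 0·3^2 + 1·3^3
  c_8 = 5 = 2·3^0 + 1·3^1
Factor λ_0 = (1, 2, 2, 1, 1, 1, 0, 2)
Factor λ_1 = (0, 0, 2, 1, 2, 1, 0, 1)
Factor λ_2 = (2, 0, 0, 1, 0, 0, 0, 0)
Factor λ_3 = (2, 2, 1, 2, 2, 2, 1, 0)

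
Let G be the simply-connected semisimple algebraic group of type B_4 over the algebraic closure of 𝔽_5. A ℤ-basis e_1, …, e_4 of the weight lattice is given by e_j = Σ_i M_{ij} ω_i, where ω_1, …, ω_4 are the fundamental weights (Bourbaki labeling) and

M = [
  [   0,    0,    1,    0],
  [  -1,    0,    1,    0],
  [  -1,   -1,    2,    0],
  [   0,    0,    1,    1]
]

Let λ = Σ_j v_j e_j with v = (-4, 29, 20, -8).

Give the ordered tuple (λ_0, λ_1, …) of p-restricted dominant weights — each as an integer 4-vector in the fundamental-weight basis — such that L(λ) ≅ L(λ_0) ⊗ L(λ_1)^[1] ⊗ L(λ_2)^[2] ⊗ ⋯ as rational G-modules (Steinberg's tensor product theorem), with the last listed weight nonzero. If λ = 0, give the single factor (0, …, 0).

((0, 4, 0, 2), (4, 4, 3, 2))

ω-coordinates c = M·v, v = (-4, 29, 20, -8):
  c_1 = 0*-4 + 0*29 + 1*20 + 0*-8 = 20
  c_2 = -1*-4 + 0*29 + 1*20 + 0*-8 = 24
  c_3 = -1*-4 + -1*29 + 2*20 + 0*-8 = 15
  c_4 = 0*-4 + 0*29 + 1*20 + 1*-8 = 12
Expand coordinatewise in base 5:
  c_1 = 20 = 0·5^0 + 4·5^1
  c_2 = 24 = 4·5^0 + 4·5^1
  c_3 = 15 = 0·5^0 + 3·5^1
  c_4 = 12 = 2·5^0 + 2·5^1
λ_0 = (0, 4, 0, 2)
λ_1 = (4, 4, 3, 2)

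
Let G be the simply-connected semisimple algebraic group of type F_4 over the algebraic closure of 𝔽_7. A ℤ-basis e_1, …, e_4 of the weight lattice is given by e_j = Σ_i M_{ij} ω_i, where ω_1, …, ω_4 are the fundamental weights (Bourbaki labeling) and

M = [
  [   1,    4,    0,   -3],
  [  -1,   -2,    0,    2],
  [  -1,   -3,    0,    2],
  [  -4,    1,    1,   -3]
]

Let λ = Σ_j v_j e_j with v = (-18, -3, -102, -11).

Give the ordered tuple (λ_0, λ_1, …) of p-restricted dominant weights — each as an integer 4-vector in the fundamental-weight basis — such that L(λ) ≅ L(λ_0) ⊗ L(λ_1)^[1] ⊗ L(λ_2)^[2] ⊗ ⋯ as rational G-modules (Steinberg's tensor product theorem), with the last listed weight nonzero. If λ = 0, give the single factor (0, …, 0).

((3, 2, 5, 0),)

ω-coordinates c = M·v, v = (-18, -3, -102, -11):
  c_1 = 1*-18 + 4*-3 + 0*-102 + -3*-11 = 3
  c_2 = -1*-18 + -2*-3 + 0*-102 + 2*-11 = 2
  c_3 = -1*-18 + -3*-3 + 0*-102 + 2*-11 = 5
  c_4 = -4*-18 + 1*-3 + 1*-102 + -3*-11 = 0
Expand coordinatewise in base 7:
  c_1 = 3 = 3·7^0
  c_2 = 2 = 2·7^0
  c_3 = 5 = 5·7^0
  c_4 = 0
p-restricted factor λ_0 = (3, 2, 5, 0)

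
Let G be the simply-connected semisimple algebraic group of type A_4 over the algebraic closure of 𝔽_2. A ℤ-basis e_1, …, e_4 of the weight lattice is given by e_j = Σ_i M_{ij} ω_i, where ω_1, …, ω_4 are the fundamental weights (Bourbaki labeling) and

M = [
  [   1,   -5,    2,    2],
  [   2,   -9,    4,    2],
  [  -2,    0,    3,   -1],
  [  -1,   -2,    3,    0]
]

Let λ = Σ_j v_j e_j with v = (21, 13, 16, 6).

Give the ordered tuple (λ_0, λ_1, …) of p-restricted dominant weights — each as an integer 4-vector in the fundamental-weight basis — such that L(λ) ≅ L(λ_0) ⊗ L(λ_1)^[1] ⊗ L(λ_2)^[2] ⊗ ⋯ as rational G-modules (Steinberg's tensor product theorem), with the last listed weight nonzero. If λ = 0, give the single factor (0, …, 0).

ω-coordinates c = M·v, v = (21, 13, 16, 6):
  c_1 = 1·21 + (-5)·(13) + 2·16 + 2·6 = 0
  c_2 = 2·21 + (-9)·(13) + 4·16 + 2·6 = 1
  c_3 = (-2)·(21) + 0·13 + 3·16 + (-1)·(6) = 0
  c_4 = (-1)·(21) + (-2)·(13) + 3·16 + 0·6 = 1
Base-2 expansion of each c_i:
  c_1 = 0
  c_2 = 1 = 1·2^0
  c_3 = 0
  c_4 = 1 = 1·2^0
λ_0 = (0, 1, 0, 1)

((0, 1, 0, 1),)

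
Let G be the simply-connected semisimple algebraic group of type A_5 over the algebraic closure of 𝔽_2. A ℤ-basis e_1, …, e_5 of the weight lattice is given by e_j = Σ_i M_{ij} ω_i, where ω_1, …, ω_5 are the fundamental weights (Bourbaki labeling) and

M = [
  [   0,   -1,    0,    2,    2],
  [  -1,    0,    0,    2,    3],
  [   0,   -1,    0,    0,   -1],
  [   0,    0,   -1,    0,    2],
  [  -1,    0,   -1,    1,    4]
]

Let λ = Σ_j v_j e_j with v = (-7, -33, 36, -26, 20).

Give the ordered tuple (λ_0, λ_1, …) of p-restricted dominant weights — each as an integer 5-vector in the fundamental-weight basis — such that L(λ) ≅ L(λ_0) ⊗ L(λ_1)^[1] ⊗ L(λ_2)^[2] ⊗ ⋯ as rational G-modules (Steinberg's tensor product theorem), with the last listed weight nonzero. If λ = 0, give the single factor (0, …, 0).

Converting to the ω-basis (c_i = row i of M dotted with v = (-7, -33, 36, -26, 20)):
  c_1 = 0*-7 + -1*-33 + 0*36 + 2*-26 + 2*20 = 21
  c_2 = -1*-7 + 0*-33 + 0*36 + 2*-26 + 3*20 = 15
  c_3 = 0*-7 + -1*-33 + 0*36 + 0*-26 + -1*20 = 13
  c_4 = 0*-7 + 0*-33 + -1*36 + 0*-26 + 2*20 = 4
  c_5 = -1*-7 + 0*-33 + -1*36 + 1*-26 + 4*20 = 25
Writing each c_i in base p = 2:
  c_1 = 21 = 1·2^0 + 0·2^1 + 1·2^2 + 0·2^3 + 1·2^4
  c_2 = 15 = 1·2^0 + 1·2^1 + 1·2^2 + 1·2^3
  c_3 = 13 = 1·2^0 + 0·2^1 + 1·2^2 + 1·2^3
  c_4 = 4 = 0·2^0 + 0·2^1 + 1·2^2
  c_5 = 25 = 1·2^0 + 0·2^1 + 0·2^2 + 1·2^3 + 1·2^4
Factor λ_0 = (1, 1, 1, 0, 1)
Factor λ_1 = (0, 1, 0, 0, 0)
Factor λ_2 = (1, 1, 1, 1, 0)
Factor λ_3 = (0, 1, 1, 0, 1)
Factor λ_4 = (1, 0, 0, 0, 1)

((1, 1, 1, 0, 1), (0, 1, 0, 0, 0), (1, 1, 1, 1, 0), (0, 1, 1, 0, 1), (1, 0, 0, 0, 1))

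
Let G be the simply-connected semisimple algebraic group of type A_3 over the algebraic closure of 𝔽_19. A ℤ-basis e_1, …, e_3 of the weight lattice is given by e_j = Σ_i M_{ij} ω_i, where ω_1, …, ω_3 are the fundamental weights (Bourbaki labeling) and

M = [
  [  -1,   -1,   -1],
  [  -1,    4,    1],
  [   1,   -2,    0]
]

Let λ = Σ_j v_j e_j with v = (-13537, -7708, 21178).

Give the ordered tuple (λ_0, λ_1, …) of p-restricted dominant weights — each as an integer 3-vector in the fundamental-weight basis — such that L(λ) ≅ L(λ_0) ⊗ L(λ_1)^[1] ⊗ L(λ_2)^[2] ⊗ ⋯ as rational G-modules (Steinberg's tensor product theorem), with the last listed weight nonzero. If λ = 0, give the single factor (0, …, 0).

((10, 7, 17), (3, 14, 3), (0, 10, 5))

Change of basis e → ω: c = M·v where v = (-13537, -7708, 21178):
  c_1 = (-1)·(-13537) + (-1)·(-7708) + (-1)·(21178) = 67
  c_2 = (-1)·(-13537) + (4)·(-7708) + (1)·(21178) = 3883
  c_3 = (1)·(-13537) + (-2)·(-7708) + (0)·(21178) = 1879
Writing each c_i in base p = 19:
  c_1 = 67 = 10·19^0 + 3·19^1
  c_2 = 3883 = 7·19^0 + 14·19^1 + 10·19^2
  c_3 = 1879 = 17·19^0 + 3·19^1 + 5·19^2
Factor λ_0 = (10, 7, 17)
Factor λ_1 = (3, 14, 3)
Factor λ_2 = (0, 10, 5)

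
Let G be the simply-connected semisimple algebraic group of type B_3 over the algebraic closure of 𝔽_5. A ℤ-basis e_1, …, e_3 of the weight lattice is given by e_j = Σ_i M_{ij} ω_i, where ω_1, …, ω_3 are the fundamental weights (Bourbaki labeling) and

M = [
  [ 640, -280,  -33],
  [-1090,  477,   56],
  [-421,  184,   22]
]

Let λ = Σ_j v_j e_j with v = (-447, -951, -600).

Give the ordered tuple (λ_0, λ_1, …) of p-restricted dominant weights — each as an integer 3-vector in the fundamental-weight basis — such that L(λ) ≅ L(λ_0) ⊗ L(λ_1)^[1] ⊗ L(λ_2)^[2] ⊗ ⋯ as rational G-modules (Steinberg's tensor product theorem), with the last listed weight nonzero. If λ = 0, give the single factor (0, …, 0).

Change of basis e → ω: c = M·v where v = (-447, -951, -600):
  c_1 = (640)·(-447) + (-280)·(-951) + (-33)·(-600) = 0
  c_2 = (-1090)·(-447) + (477)·(-951) + (56)·(-600) = 3
  c_3 = (-421)·(-447) + (184)·(-951) + (22)·(-600) = 3
Expand coordinatewise in base 5:
  c_1 = 0
  c_2 = 3 = 3·5^0
  c_3 = 3 = 3·5^0
λ_0 = (0, 3, 3)

((0, 3, 3),)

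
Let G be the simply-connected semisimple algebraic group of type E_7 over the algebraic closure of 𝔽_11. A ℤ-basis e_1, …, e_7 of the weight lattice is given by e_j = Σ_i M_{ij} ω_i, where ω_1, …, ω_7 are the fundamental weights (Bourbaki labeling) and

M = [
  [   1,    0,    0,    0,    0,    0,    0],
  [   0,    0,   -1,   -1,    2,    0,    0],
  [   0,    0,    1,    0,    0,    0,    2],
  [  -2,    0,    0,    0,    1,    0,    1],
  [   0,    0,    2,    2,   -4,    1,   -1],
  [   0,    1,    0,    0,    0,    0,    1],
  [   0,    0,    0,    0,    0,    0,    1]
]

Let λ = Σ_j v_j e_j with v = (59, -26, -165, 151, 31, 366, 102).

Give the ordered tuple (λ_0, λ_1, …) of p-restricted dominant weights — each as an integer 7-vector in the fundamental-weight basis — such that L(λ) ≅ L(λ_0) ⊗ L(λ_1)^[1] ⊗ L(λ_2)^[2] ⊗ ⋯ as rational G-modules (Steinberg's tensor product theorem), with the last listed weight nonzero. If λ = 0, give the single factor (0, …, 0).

((4, 10, 6, 4, 2, 10, 3), (5, 6, 3, 1, 10, 6, 9))

Change of basis e → ω: c = M·v where v = (59, -26, -165, 151, 31, 366, 102):
  c_1 = (1)·(59) + (0)·(-26) + (0)·(-165) + (0)·(151) + (0)·(31) + (0)·(366) + (0)·(102) = 59
  c_2 = (0)·(59) + (0)·(-26) + (-1)·(-165) + (-1)·(151) + (2)·(31) + (0)·(366) + (0)·(102) = 76
  c_3 = (0)·(59) + (0)·(-26) + (1)·(-165) + (0)·(151) + (0)·(31) + (0)·(366) + (2)·(102) = 39
  c_4 = (-2)·(59) + (0)·(-26) + (0)·(-165) + (0)·(151) + (1)·(31) + (0)·(366) + (1)·(102) = 15
  c_5 = (0)·(59) + (0)·(-26) + (2)·(-165) + (2)·(151) + (-4)·(31) + (1)·(366) + (-1)·(102) = 112
  c_6 = (0)·(59) + (1)·(-26) + (0)·(-165) + (0)·(151) + (0)·(31) + (0)·(366) + (1)·(102) = 76
  c_7 = (0)·(59) + (0)·(-26) + (0)·(-165) + (0)·(151) + (0)·(31) + (0)·(366) + (1)·(102) = 102
p = 11; digits c_i = Σ_j d_{ij}·11^j, 0 ≤ d_{ij} < 11:
  c_1 = 59 = 4·11^0 + 5·11^1
  c_2 = 76 = 10·11^0 + 6·11^1
  c_3 = 39 = 6·11^0 + 3·11^1
  c_4 = 15 = 4·11^0 + 1·11^1
  c_5 = 112 = 2·11^0 + 10·11^1
  c_6 = 76 = 10·11^0 + 6·11^1
  c_7 = 102 = 3·11^0 + 9·11^1
Factor λ_0 = (4, 10, 6, 4, 2, 10, 3)
Factor λ_1 = (5, 6, 3, 1, 10, 6, 9)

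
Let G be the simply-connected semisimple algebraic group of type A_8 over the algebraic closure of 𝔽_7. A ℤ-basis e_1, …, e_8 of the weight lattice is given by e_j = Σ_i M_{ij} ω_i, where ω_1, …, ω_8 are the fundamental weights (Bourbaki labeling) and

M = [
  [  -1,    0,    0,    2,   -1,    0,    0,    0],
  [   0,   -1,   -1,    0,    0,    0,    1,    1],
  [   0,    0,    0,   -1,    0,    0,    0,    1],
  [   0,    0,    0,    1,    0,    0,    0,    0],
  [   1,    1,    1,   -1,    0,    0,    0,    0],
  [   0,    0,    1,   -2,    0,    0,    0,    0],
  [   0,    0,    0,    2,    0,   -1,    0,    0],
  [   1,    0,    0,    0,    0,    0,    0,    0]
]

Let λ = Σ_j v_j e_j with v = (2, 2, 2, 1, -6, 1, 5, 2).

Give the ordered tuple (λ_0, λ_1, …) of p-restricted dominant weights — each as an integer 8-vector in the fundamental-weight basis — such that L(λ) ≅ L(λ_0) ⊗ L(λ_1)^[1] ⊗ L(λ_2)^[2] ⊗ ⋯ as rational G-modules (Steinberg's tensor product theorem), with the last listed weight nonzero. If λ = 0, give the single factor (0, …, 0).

((6, 3, 1, 1, 5, 0, 1, 2),)

Converting to the ω-basis (c_i = row i of M dotted with v = (2, 2, 2, 1, -6, 1, 5, 2)):
  c_1 = (-1)·(2) + (0)·(2) + (0)·(2) + (2)·(1) + (-1)·(-6) + (0)·(1) + (0)·(5) + (0)·(2) = 6
  c_2 = (0)·(2) + (-1)·(2) + (-1)·(2) + (0)·(1) + (0)·(-6) + (0)·(1) + (1)·(5) + (1)·(2) = 3
  c_3 = (0)·(2) + (0)·(2) + (0)·(2) + (-1)·(1) + (0)·(-6) + (0)·(1) + (0)·(5) + (1)·(2) = 1
  c_4 = (0)·(2) + (0)·(2) + (0)·(2) + (1)·(1) + (0)·(-6) + (0)·(1) + (0)·(5) + (0)·(2) = 1
  c_5 = (1)·(2) + (1)·(2) + (1)·(2) + (-1)·(1) + (0)·(-6) + (0)·(1) + (0)·(5) + (0)·(2) = 5
  c_6 = (0)·(2) + (0)·(2) + (1)·(2) + (-2)·(1) + (0)·(-6) + (0)·(1) + (0)·(5) + (0)·(2) = 0
  c_7 = (0)·(2) + (0)·(2) + (0)·(2) + (2)·(1) + (0)·(-6) + (-1)·(1) + (0)·(5) + (0)·(2) = 1
  c_8 = (1)·(2) + (0)·(2) + (0)·(2) + (0)·(1) + (0)·(-6) + (0)·(1) + (0)·(5) + (0)·(2) = 2
p = 7; digits c_i = Σ_j d_{ij}·7^j, 0 ≤ d_{ij} < 7:
  c_1 = 6 = 6·7^0
  c_2 = 3 = 3·7^0
  c_3 = 1 = 1·7^0
  c_4 = 1 = 1·7^0
  c_5 = 5 = 5·7^0
  c_6 = 0
  c_7 = 1 = 1·7^0
  c_8 = 2 = 2·7^0
Factor λ_0 = (6, 3, 1, 1, 5, 0, 1, 2)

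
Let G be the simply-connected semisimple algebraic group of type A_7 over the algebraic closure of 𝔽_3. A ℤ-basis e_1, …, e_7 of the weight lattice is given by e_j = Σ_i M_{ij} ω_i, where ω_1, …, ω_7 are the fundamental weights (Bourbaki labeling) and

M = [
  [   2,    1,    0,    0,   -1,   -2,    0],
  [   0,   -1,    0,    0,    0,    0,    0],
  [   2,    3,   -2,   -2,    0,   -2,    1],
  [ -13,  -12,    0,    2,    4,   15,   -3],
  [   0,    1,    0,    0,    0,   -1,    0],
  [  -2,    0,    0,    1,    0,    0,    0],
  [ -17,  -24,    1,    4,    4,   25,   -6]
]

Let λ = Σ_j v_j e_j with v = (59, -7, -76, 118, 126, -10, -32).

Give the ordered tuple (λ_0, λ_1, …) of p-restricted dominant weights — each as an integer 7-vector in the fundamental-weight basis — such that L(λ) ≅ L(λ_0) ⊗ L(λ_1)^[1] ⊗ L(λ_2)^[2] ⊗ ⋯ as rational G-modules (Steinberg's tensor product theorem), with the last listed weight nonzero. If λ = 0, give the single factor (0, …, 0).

In the fundamental-weight basis, λ has coordinates c = M·v (v = (59, -7, -76, 118, 126, -10, -32)):
  c_1 = (2)·(59) + (1)·(-7) + (0)·(-76) + (0)·(118) + (-1)·(126) + (-2)·(-10) + (0)·(-32) = 5
  c_2 = (0)·(59) + (-1)·(-7) + (0)·(-76) + (0)·(118) + (0)·(126) + (0)·(-10) + (0)·(-32) = 7
  c_3 = (2)·(59) + (3)·(-7) + (-2)·(-76) + (-2)·(118) + (0)·(126) + (-2)·(-10) + (1)·(-32) = 1
  c_4 = (-13)·(59) + (-12)·(-7) + (0)·(-76) + (2)·(118) + (4)·(126) + (15)·(-10) + (-3)·(-32) = 3
  c_5 = (0)·(59) + (1)·(-7) + (0)·(-76) + (0)·(118) + (0)·(126) + (-1)·(-10) + (0)·(-32) = 3
  c_6 = (-2)·(59) + (0)·(-7) + (0)·(-76) + (1)·(118) + (0)·(126) + (0)·(-10) + (0)·(-32) = 0
  c_7 = (-17)·(59) + (-24)·(-7) + (1)·(-76) + (4)·(118) + (4)·(126) + (25)·(-10) + (-6)·(-32) = 7
Expand coordinatewise in base 3:
  c_1 = 5 = 2·3^0 + 1·3^1
  c_2 = 7 = 1·3^0 + 2·3^1
  c_3 = 1 = 1·3^0
  c_4 = 3 = 0·3^0 + 1·3^1
  c_5 = 3 = 0·3^0 + 1·3^1
  c_6 = 0
  c_7 = 7 = 1·3^0 + 2·3^1
Factor λ_0 = (2, 1, 1, 0, 0, 0, 1)
Factor λ_1 = (1, 2, 0, 1, 1, 0, 2)

((2, 1, 1, 0, 0, 0, 1), (1, 2, 0, 1, 1, 0, 2))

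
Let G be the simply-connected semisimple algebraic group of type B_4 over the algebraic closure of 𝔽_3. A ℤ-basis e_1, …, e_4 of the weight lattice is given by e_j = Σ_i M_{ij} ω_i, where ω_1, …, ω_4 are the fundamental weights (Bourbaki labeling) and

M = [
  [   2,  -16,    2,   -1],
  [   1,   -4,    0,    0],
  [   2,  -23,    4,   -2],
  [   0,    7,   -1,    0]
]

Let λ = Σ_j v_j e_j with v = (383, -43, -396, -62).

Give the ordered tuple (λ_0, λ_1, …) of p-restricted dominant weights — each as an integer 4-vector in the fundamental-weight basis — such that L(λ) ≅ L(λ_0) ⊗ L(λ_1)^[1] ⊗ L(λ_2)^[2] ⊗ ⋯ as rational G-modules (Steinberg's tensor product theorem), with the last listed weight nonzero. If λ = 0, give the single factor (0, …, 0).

Compute c_i = Σ_j M_{ij} v_j with v = (383, -43, -396, -62):
  c_1 = (2)·(383) + (-16)·(-43) + (2)·(-396) + (-1)·(-62) = 724
  c_2 = (1)·(383) + (-4)·(-43) + (0)·(-396) + (0)·(-62) = 555
  c_3 = (2)·(383) + (-23)·(-43) + (4)·(-396) + (-2)·(-62) = 295
  c_4 = (0)·(383) + (7)·(-43) + (-1)·(-396) + (0)·(-62) = 95
p = 3; digits c_i = Σ_j d_{ij}·3^j, 0 ≤ d_{ij} < 3:
  c_1 = 724 = 1·3^0 + 1·3^1 + 2·3^2 + 2·3^3 + 2·3^4 + 2·3^5
  c_2 = 555 = 0·3^0 + 2·3^1 + 1·3^2 + 2·3^3 + 0·3^4 + 2·3^5
  c_3 = 295 = 1·3^0 + 2·3^1 + 2·3^2 + 1·3^3 + 0·3^4 + 1·3^5
  c_4 = 95 = 2·3^0 + 1·3^1 + 1·3^2 + 0·3^3 + 1·3^4
p-restricted factor λ_0 = (1, 0, 1, 2)
p-restricted factor λ_1 = (1, 2, 2, 1)
p-restricted factor λ_2 = (2, 1, 2, 1)
p-restricted factor λ_3 = (2, 2, 1, 0)
p-restricted factor λ_4 = (2, 0, 0, 1)
p-restricted factor λ_5 = (2, 2, 1, 0)

((1, 0, 1, 2), (1, 2, 2, 1), (2, 1, 2, 1), (2, 2, 1, 0), (2, 0, 0, 1), (2, 2, 1, 0))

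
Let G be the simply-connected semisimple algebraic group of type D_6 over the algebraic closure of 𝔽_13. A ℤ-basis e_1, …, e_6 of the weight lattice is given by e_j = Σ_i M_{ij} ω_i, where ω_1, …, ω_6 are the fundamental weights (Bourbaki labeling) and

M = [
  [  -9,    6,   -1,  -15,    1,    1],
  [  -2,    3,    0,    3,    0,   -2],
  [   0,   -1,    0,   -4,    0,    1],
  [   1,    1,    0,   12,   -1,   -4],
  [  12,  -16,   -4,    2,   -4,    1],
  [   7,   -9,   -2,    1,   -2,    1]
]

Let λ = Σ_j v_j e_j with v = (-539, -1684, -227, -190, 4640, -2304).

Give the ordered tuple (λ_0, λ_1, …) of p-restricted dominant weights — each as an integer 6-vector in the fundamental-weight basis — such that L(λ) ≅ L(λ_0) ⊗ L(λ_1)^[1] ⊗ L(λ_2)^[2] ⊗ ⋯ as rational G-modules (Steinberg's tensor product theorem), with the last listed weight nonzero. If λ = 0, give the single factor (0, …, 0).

((4, 12, 10, 8, 10, 11), (12, 4, 10, 5, 10, 4))

Compute c_i = Σ_j M_{ij} v_j with v = (-539, -1684, -227, -190, 4640, -2304):
  c_1 = (-9)·(-539) + (6)·(-1684) + (-1)·(-227) + (-15)·(-190) + (1)·(4640) + (1)·(-2304) = 160
  c_2 = (-2)·(-539) + (3)·(-1684) + (0)·(-227) + (3)·(-190) + (0)·(4640) + (-2)·(-2304) = 64
  c_3 = (0)·(-539) + (-1)·(-1684) + (0)·(-227) + (-4)·(-190) + (0)·(4640) + (1)·(-2304) = 140
  c_4 = (1)·(-539) + (1)·(-1684) + (0)·(-227) + (12)·(-190) + (-1)·(4640) + (-4)·(-2304) = 73
  c_5 = (12)·(-539) + (-16)·(-1684) + (-4)·(-227) + (2)·(-190) + (-4)·(4640) + (1)·(-2304) = 140
  c_6 = (7)·(-539) + (-9)·(-1684) + (-2)·(-227) + (1)·(-190) + (-2)·(4640) + (1)·(-2304) = 63
Expand coordinatewise in base 13:
  c_1 = 160 = 4·13^0 + 12·13^1
  c_2 = 64 = 12·13^0 + 4·13^1
  c_3 = 140 = 10·13^0 + 10·13^1
  c_4 = 73 = 8·13^0 + 5·13^1
  c_5 = 140 = 10·13^0 + 10·13^1
  c_6 = 63 = 11·13^0 + 4·13^1
λ_0 = (4, 12, 10, 8, 10, 11)
λ_1 = (12, 4, 10, 5, 10, 4)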